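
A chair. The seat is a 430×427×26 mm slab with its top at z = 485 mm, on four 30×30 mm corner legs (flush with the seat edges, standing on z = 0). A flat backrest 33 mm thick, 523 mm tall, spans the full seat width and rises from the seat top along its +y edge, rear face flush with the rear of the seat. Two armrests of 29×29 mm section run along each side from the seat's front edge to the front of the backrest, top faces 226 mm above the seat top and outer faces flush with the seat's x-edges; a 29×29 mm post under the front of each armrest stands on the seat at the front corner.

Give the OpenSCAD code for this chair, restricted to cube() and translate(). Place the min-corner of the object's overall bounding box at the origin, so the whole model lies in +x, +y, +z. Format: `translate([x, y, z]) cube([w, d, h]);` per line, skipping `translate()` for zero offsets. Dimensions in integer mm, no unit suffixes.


// leg_h = 485 - 26 = 459
// arm post h = 226 - 29 = 197
translate([0, 0, 459]) cube([430, 427, 26]);
cube([30, 30, 459]);
translate([400, 0, 0]) cube([30, 30, 459]);
translate([0, 397, 0]) cube([30, 30, 459]);
translate([400, 397, 0]) cube([30, 30, 459]);
translate([0, 394, 485]) cube([430, 33, 523]);
translate([0, 0, 682]) cube([29, 394, 29]);
translate([401, 0, 682]) cube([29, 394, 29]);
translate([0, 0, 485]) cube([29, 29, 197]);
translate([401, 0, 485]) cube([29, 29, 197]);


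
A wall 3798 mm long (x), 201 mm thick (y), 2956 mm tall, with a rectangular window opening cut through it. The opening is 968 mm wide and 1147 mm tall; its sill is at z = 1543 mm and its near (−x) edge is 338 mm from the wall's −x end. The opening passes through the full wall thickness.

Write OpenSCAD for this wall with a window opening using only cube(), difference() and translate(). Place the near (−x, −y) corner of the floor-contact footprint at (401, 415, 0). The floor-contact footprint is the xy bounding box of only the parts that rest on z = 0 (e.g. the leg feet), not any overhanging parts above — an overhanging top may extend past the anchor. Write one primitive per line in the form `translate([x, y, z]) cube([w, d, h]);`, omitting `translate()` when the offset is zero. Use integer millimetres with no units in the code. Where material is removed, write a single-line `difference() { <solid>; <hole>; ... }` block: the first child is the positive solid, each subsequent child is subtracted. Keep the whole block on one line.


difference() { translate([401, 415, 0]) cube([3798, 201, 2956]); translate([739, 415, 1543]) cube([968, 201, 1147]); }


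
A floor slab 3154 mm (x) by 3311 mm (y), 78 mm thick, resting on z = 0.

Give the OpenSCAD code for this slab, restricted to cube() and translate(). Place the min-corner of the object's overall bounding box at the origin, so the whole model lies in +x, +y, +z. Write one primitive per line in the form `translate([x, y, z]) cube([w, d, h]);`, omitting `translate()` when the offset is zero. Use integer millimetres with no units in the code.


cube([3154, 3311, 78]);


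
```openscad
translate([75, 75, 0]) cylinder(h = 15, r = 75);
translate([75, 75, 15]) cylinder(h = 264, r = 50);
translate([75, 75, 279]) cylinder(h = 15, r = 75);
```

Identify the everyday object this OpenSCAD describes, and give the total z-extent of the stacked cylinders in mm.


A spool. The overall height is 294 mm.

Three coaxial cylinders, large–small–large — a spool. Two 15 mm flanges and a 264 mm core give 15 + 264 + 15 = 294 mm.


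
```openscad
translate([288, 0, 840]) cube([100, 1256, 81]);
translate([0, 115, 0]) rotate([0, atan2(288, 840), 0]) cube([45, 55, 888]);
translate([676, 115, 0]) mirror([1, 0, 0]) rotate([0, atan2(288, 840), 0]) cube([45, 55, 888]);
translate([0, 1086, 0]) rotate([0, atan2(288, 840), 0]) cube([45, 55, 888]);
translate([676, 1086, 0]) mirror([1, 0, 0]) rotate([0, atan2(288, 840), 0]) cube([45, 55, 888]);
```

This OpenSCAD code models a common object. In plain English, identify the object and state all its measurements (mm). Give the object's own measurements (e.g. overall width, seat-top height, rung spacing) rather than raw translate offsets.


A sawhorse. A 100×1256×81 mm beam (x, y, z) sits on two A-frame leg pairs. Each pair is two raked legs of 45×55 mm section (55 mm along y) splaying symmetrically in x. Each leg rises 840 mm vertically over 288 mm of horizontal reach and is 888 mm long along its own axis. Every leg's outer bottom edge rests on the floor and its outer top edge meets a bottom edge of the beam — the left legs (tilting toward +x) meet the beam's −x bottom edge, the right legs (their mirror images, tilting toward −x) meet its +x bottom edge — so the leg tops tuck under the beam, the beam's underside is 840 mm above the floor, and the feet are 676 mm apart outside-to-outside with the beam centred between them. The two leg pairs are set in 115 mm from either end of the beam.


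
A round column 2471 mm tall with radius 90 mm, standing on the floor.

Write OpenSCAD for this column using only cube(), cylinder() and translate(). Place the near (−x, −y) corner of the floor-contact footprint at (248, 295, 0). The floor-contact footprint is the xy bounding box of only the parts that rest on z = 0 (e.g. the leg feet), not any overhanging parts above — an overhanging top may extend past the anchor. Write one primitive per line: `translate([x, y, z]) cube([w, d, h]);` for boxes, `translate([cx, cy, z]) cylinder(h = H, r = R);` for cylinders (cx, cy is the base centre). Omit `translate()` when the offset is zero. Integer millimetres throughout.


translate([338, 385, 0]) cylinder(h = 2471, r = 90);


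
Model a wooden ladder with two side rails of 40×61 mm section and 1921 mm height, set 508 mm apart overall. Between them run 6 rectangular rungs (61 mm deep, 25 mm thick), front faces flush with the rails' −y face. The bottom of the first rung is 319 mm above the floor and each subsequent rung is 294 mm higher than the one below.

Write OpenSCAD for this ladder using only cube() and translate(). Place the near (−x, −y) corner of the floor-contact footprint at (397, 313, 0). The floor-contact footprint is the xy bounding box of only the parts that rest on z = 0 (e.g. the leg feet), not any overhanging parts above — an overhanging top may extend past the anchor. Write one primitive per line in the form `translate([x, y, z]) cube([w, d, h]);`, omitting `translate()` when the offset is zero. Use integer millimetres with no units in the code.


translate([397, 313, 0]) cube([40, 61, 1921]);
translate([865, 313, 0]) cube([40, 61, 1921]);
translate([437, 313, 319]) cube([428, 61, 25]);
translate([437, 313, 613]) cube([428, 61, 25]);
translate([437, 313, 907]) cube([428, 61, 25]);
translate([437, 313, 1201]) cube([428, 61, 25]);
translate([437, 313, 1495]) cube([428, 61, 25]);
translate([437, 313, 1789]) cube([428, 61, 25]);


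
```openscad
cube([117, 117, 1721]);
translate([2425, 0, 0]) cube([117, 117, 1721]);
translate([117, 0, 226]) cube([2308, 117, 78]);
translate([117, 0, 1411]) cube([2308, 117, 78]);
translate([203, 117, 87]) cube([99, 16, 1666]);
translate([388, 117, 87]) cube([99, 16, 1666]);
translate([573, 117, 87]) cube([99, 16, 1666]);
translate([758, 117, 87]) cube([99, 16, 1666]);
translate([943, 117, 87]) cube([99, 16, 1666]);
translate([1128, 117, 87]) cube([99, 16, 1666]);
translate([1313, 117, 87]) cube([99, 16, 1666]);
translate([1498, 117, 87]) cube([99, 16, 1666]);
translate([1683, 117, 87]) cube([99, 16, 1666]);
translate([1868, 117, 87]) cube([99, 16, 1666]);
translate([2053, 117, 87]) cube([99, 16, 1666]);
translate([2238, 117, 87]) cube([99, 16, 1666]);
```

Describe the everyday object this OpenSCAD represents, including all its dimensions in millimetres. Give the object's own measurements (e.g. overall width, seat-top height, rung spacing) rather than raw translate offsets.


A fence section. Two 117×117 mm posts, 1721 mm tall, stand on the floor with a clear span of 2308 mm between their inner faces. Two horizontal rails of 117×78 mm section span the gap between the posts with their undersides at z = 226 mm and z = 1411 mm, flush with the posts' −y face. 12 pickets, each 99 mm wide, 16 mm thick and 1666 mm tall, are fixed to the +y face of the rails with their bottoms at z = 87 mm, spaced across the span with a 86 mm gap after the −x post and between neighbouring pickets, with 88 mm left before the +x post.


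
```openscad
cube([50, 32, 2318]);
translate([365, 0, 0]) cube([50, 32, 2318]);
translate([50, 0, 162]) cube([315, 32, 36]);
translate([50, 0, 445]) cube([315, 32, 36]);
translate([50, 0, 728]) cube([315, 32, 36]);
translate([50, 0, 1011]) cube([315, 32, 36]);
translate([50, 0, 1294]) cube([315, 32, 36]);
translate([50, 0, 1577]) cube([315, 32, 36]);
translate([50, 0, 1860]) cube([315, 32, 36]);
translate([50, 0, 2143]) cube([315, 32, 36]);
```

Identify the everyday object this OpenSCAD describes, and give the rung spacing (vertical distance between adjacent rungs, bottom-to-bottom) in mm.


A ladder. The rung spacing is 283 mm.

Two tall 50×32 posts with 8 short bars between them — a ladder. Adjacent rungs sit at z = 162 and z = 445, so the spacing is 445 − 162 = 283 mm.


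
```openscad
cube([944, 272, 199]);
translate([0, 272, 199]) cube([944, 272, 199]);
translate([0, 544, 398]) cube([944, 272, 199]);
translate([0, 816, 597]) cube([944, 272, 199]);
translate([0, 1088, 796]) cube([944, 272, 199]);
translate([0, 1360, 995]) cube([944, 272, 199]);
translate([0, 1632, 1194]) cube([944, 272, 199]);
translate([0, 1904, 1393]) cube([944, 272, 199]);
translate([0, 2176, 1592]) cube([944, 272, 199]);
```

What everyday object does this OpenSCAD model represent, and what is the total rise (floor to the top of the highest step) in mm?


A staircase. The total rise is 1791 mm.

9 identical blocks, each offset up and back from the previous — a staircase. Each step is 199 mm tall and there are 9 of them, so the total rise is 9 × 199 = 1791 mm.


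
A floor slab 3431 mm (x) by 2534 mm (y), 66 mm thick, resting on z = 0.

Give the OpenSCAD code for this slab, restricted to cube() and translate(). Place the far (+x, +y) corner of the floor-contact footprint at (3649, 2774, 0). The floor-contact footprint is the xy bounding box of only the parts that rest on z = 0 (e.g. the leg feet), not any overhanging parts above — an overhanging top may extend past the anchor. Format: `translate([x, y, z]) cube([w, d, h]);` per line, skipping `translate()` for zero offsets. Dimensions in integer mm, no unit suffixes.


translate([218, 240, 0]) cube([3431, 2534, 66]);


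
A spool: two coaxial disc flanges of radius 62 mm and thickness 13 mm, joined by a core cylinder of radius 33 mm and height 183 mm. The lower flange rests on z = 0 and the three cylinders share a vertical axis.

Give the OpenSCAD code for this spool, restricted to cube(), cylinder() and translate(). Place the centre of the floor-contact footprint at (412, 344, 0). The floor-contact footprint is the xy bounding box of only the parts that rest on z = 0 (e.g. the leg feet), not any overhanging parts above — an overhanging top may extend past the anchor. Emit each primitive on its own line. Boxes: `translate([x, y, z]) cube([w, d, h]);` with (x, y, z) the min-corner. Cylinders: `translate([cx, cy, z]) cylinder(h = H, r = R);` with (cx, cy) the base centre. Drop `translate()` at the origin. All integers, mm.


translate([412, 344, 0]) cylinder(h = 13, r = 62);
translate([412, 344, 13]) cylinder(h = 183, r = 33);
translate([412, 344, 196]) cylinder(h = 13, r = 62);


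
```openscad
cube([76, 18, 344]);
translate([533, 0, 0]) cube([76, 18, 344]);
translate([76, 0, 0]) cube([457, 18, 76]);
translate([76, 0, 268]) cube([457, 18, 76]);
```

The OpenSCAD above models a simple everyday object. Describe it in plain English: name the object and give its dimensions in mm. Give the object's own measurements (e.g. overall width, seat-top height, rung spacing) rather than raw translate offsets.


A rectangular picture frame lying in the x–z plane (depth along y). The opening is 457 mm wide (x) by 192 mm tall (z), surrounded by a border 76 mm wide on all four sides. The frame is 18 mm deep and is made of two full-height vertical stiles with two horizontal rails fitted between them.


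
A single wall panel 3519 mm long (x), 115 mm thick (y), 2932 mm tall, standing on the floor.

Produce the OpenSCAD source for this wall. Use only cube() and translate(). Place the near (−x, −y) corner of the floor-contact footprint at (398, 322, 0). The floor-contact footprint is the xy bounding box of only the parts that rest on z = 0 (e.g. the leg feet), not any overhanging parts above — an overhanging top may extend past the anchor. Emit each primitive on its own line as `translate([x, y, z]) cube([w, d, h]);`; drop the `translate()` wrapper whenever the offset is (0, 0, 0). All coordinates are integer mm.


translate([398, 322, 0]) cube([3519, 115, 2932]);


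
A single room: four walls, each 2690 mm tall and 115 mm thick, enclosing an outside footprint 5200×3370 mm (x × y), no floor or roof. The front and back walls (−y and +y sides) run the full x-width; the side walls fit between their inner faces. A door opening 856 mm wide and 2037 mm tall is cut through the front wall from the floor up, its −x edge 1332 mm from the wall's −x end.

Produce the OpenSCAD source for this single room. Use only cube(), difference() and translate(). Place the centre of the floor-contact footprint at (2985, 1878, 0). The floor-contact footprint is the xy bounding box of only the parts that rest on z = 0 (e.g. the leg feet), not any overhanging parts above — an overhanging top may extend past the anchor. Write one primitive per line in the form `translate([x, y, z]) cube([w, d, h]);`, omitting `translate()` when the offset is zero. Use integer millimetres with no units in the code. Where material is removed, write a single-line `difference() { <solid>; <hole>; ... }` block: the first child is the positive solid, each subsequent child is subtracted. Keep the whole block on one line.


difference() { translate([385, 193, 0]) cube([5200, 115, 2690]); translate([1717, 193, 0]) cube([856, 115, 2037]); }
translate([385, 3448, 0]) cube([5200, 115, 2690]);
translate([385, 308, 0]) cube([115, 3140, 2690]);
translate([5470, 308, 0]) cube([115, 3140, 2690]);


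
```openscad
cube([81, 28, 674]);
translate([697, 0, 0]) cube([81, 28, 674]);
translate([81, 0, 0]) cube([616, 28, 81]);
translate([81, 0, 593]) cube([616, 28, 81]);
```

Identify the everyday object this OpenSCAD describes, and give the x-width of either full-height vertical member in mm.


A picture frame. The border width is 81 mm.

Four thin pieces enclosing a rectangular opening — a picture frame. The two full-height stiles are 674 mm tall; the top rail sits at z = 593 and is 81 mm tall, so the border above the opening is 674 − 593 = 81 mm, matching the stile x-width.


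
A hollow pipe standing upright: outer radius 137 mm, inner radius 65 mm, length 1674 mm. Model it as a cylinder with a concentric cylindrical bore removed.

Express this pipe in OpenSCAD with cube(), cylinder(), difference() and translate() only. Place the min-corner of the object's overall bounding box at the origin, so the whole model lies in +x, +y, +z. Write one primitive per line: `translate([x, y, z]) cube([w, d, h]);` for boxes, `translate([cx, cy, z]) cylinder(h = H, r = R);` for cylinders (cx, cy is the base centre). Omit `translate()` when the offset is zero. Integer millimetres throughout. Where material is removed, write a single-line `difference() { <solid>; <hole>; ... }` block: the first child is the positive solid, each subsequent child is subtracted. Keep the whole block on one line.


difference() { translate([137, 137, 0]) cylinder(h = 1674, r = 137); translate([137, 137, 0]) cylinder(h = 1674, r = 65); }


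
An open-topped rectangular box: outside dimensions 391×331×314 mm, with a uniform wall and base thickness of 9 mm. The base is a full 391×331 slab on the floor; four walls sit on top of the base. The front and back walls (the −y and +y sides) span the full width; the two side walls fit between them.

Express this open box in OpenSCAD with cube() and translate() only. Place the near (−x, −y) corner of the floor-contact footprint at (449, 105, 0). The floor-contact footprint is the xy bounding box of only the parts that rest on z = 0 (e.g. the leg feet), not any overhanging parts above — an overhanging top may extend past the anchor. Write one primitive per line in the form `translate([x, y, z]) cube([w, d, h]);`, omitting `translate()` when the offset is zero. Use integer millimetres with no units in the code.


translate([449, 105, 0]) cube([391, 331, 9]);
translate([449, 105, 9]) cube([391, 9, 305]);
translate([449, 427, 9]) cube([391, 9, 305]);
translate([449, 114, 9]) cube([9, 313, 305]);
translate([831, 114, 9]) cube([9, 313, 305]);


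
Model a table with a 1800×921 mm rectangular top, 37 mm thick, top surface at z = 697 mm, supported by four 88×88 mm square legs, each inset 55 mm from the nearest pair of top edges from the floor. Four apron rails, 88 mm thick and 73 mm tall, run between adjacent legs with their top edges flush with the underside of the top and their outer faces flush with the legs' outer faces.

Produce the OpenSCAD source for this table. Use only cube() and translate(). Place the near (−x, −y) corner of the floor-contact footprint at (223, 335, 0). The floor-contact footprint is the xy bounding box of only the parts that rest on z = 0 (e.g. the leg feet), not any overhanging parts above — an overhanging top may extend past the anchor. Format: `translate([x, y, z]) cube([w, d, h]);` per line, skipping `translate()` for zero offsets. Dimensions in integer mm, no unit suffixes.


translate([168, 280, 660]) cube([1800, 921, 37]);
translate([223, 335, 0]) cube([88, 88, 660]);
translate([1825, 335, 0]) cube([88, 88, 660]);
translate([223, 1058, 0]) cube([88, 88, 660]);
translate([1825, 1058, 0]) cube([88, 88, 660]);
translate([311, 335, 587]) cube([1514, 88, 73]);
translate([311, 1058, 587]) cube([1514, 88, 73]);
translate([223, 423, 587]) cube([88, 635, 73]);
translate([1825, 423, 587]) cube([88, 635, 73]);


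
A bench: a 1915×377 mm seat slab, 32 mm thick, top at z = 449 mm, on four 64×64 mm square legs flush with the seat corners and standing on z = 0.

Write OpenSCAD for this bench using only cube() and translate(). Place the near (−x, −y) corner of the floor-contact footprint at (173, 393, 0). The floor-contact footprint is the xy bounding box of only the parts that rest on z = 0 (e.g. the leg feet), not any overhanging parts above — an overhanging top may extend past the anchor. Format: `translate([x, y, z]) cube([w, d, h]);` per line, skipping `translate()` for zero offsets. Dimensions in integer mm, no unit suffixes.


// leg_h = 449 − 32 = 417
translate([173, 393, 417]) cube([1915, 377, 32]);
translate([173, 393, 0]) cube([64, 64, 417]);
translate([173, 706, 0]) cube([64, 64, 417]);
translate([2024, 393, 0]) cube([64, 64, 417]);
translate([2024, 706, 0]) cube([64, 64, 417]);


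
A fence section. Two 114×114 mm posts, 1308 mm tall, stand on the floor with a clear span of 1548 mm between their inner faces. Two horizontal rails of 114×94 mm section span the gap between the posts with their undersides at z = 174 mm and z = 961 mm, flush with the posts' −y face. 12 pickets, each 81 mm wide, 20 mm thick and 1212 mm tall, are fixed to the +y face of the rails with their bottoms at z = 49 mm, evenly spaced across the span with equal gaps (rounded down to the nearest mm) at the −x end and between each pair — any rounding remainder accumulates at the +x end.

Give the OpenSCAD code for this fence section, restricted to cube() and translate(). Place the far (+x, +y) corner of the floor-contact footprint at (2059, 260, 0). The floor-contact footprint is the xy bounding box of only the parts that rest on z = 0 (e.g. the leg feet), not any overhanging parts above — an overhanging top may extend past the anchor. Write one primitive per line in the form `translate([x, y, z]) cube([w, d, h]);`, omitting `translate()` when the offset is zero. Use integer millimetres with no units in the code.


translate([283, 146, 0]) cube([114, 114, 1308]);
translate([1945, 146, 0]) cube([114, 114, 1308]);
translate([397, 146, 174]) cube([1548, 114, 94]);
translate([397, 146, 961]) cube([1548, 114, 94]);
translate([441, 260, 49]) cube([81, 20, 1212]);
translate([566, 260, 49]) cube([81, 20, 1212]);
translate([691, 260, 49]) cube([81, 20, 1212]);
translate([816, 260, 49]) cube([81, 20, 1212]);
translate([941, 260, 49]) cube([81, 20, 1212]);
translate([1066, 260, 49]) cube([81, 20, 1212]);
translate([1191, 260, 49]) cube([81, 20, 1212]);
translate([1316, 260, 49]) cube([81, 20, 1212]);
translate([1441, 260, 49]) cube([81, 20, 1212]);
translate([1566, 260, 49]) cube([81, 20, 1212]);
translate([1691, 260, 49]) cube([81, 20, 1212]);
translate([1816, 260, 49]) cube([81, 20, 1212]);


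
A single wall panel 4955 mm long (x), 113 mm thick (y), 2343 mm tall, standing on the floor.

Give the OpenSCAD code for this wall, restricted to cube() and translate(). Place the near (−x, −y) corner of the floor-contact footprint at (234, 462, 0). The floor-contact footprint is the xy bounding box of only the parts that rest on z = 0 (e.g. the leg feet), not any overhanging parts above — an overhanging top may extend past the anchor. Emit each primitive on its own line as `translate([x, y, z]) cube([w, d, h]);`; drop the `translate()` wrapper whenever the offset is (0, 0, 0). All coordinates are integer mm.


translate([234, 462, 0]) cube([4955, 113, 2343]);


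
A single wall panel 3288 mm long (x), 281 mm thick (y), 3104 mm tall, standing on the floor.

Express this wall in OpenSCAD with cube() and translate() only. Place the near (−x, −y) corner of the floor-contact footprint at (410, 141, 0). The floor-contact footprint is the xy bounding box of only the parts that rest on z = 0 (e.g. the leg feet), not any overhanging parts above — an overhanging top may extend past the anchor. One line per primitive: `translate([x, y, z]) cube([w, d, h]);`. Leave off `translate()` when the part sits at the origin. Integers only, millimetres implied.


translate([410, 141, 0]) cube([3288, 281, 3104]);


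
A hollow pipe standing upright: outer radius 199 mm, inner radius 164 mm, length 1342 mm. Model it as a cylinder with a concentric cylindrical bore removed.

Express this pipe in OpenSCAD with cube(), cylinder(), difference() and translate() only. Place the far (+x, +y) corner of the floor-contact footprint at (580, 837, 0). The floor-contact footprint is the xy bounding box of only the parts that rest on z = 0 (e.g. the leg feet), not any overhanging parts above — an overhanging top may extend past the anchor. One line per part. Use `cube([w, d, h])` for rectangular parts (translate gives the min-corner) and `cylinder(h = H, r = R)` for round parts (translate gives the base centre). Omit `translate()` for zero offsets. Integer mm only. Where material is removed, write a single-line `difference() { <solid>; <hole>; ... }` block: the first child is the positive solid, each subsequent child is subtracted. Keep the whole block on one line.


difference() { translate([381, 638, 0]) cylinder(h = 1342, r = 199); translate([381, 638, 0]) cylinder(h = 1342, r = 164); }


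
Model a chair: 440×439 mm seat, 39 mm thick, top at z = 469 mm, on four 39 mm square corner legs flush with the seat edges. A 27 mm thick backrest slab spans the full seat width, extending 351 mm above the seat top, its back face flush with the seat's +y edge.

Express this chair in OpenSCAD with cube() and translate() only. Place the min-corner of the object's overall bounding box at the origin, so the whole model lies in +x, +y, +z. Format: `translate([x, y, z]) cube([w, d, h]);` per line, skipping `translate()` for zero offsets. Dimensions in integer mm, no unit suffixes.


translate([0, 0, 430]) cube([440, 439, 39]);
cube([39, 39, 430]);
translate([401, 0, 0]) cube([39, 39, 430]);
translate([0, 400, 0]) cube([39, 39, 430]);
translate([401, 400, 0]) cube([39, 39, 430]);
translate([0, 412, 469]) cube([440, 27, 351]);


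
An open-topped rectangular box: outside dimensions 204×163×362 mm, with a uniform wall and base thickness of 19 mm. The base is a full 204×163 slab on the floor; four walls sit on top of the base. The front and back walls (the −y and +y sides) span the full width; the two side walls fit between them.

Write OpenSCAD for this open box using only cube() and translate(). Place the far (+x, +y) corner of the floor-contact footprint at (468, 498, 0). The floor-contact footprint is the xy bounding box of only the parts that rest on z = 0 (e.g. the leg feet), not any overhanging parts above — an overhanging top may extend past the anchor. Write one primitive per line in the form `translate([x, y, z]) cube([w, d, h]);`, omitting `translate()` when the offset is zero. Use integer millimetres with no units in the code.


translate([264, 335, 0]) cube([204, 163, 19]);
translate([264, 335, 19]) cube([204, 19, 343]);
translate([264, 479, 19]) cube([204, 19, 343]);
translate([264, 354, 19]) cube([19, 125, 343]);
translate([449, 354, 19]) cube([19, 125, 343]);


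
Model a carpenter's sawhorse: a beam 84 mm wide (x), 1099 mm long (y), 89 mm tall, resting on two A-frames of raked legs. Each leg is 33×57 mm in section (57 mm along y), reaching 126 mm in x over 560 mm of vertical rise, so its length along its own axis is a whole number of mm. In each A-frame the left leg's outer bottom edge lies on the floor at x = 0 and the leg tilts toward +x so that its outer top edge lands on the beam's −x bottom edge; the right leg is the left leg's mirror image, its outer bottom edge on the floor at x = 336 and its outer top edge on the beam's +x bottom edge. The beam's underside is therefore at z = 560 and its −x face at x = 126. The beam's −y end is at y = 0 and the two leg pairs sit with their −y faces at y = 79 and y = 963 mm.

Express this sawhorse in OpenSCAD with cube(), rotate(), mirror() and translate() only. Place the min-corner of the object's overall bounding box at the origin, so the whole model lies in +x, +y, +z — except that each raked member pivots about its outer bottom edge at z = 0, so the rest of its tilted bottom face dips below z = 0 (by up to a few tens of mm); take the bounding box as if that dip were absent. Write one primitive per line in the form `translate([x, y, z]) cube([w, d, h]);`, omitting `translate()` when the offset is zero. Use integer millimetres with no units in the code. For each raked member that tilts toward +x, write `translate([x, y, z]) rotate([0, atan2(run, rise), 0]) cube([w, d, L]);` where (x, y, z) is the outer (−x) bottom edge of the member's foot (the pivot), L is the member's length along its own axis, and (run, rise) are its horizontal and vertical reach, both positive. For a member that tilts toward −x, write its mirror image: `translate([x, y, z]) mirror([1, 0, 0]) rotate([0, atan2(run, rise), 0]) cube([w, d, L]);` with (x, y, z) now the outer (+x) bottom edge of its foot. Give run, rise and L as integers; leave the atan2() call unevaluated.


translate([126, 0, 560]) cube([84, 1099, 89]);
translate([0, 79, 0]) rotate([0, atan2(126, 560), 0]) cube([33, 57, 574]);
translate([336, 79, 0]) mirror([1, 0, 0]) rotate([0, atan2(126, 560), 0]) cube([33, 57, 574]);
translate([0, 963, 0]) rotate([0, atan2(126, 560), 0]) cube([33, 57, 574]);
translate([336, 963, 0]) mirror([1, 0, 0]) rotate([0, atan2(126, 560), 0]) cube([33, 57, 574]);


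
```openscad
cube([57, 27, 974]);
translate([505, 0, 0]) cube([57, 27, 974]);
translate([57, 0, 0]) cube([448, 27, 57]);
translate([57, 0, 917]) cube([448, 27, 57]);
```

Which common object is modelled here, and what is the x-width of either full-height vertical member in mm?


A picture frame. The border width is 57 mm.

Four thin pieces enclosing a rectangular opening — a picture frame. The two full-height stiles are 974 mm tall; the top rail sits at z = 917 and is 57 mm tall, so the border above the opening is 974 − 917 = 57 mm, matching the stile x-width.


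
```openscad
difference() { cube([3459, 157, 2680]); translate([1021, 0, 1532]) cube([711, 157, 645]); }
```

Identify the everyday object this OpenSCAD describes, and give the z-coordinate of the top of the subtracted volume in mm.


A wall with a window opening. The window head height is 2177 mm.

A wall with a rectangular opening subtracted — a window. Sill at z = 1532, opening 645 mm tall, so the head is at 1532 + 645 = 2177 mm.


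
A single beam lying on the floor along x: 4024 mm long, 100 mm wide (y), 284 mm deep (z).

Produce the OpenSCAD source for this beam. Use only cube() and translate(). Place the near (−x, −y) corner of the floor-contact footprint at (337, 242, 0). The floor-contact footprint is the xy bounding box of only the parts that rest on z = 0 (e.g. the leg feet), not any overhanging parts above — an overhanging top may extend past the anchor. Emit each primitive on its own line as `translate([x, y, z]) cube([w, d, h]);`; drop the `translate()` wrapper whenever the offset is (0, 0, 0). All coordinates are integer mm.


translate([337, 242, 0]) cube([4024, 100, 284]);


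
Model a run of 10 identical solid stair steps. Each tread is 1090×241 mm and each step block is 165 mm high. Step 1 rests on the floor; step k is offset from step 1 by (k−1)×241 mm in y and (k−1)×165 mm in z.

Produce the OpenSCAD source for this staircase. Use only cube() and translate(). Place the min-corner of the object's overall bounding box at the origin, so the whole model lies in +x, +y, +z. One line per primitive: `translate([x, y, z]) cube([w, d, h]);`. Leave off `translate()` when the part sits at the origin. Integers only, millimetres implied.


cube([1090, 241, 165]);
translate([0, 241, 165]) cube([1090, 241, 165]);
translate([0, 482, 330]) cube([1090, 241, 165]);
translate([0, 723, 495]) cube([1090, 241, 165]);
translate([0, 964, 660]) cube([1090, 241, 165]);
translate([0, 1205, 825]) cube([1090, 241, 165]);
translate([0, 1446, 990]) cube([1090, 241, 165]);
translate([0, 1687, 1155]) cube([1090, 241, 165]);
translate([0, 1928, 1320]) cube([1090, 241, 165]);
translate([0, 2169, 1485]) cube([1090, 241, 165]);


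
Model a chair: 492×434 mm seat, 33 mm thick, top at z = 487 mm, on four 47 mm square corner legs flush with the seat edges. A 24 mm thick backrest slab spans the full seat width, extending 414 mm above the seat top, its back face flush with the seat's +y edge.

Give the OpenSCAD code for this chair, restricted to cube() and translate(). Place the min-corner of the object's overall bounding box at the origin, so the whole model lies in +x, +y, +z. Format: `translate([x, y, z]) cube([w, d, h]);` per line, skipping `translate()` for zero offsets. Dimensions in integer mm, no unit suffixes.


translate([0, 0, 454]) cube([492, 434, 33]);
cube([47, 47, 454]);
translate([445, 0, 0]) cube([47, 47, 454]);
translate([0, 387, 0]) cube([47, 47, 454]);
translate([445, 387, 0]) cube([47, 47, 454]);
translate([0, 410, 487]) cube([492, 24, 414]);


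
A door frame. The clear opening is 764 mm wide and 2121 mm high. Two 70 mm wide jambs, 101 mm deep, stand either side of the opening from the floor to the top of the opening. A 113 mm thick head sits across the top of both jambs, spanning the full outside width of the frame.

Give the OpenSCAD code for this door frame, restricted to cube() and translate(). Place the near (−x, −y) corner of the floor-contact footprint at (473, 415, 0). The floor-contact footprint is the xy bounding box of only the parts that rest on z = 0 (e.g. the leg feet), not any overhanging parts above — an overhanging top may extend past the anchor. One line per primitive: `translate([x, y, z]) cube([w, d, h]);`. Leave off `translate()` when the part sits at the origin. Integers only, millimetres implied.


translate([473, 415, 0]) cube([70, 101, 2121]);
translate([1307, 415, 0]) cube([70, 101, 2121]);
translate([473, 415, 2121]) cube([904, 101, 113]);


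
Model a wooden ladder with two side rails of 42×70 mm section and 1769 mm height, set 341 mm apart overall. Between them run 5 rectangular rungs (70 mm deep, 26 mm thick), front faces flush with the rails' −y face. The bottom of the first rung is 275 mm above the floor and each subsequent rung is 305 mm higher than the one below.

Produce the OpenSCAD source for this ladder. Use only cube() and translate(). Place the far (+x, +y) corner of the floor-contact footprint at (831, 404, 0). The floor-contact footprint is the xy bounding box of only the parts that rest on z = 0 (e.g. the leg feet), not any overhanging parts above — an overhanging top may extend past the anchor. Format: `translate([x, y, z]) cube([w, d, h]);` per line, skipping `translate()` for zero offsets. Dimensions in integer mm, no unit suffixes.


translate([490, 334, 0]) cube([42, 70, 1769]);
translate([789, 334, 0]) cube([42, 70, 1769]);
translate([532, 334, 275]) cube([257, 70, 26]);
translate([532, 334, 580]) cube([257, 70, 26]);
translate([532, 334, 885]) cube([257, 70, 26]);
translate([532, 334, 1190]) cube([257, 70, 26]);
translate([532, 334, 1495]) cube([257, 70, 26]);


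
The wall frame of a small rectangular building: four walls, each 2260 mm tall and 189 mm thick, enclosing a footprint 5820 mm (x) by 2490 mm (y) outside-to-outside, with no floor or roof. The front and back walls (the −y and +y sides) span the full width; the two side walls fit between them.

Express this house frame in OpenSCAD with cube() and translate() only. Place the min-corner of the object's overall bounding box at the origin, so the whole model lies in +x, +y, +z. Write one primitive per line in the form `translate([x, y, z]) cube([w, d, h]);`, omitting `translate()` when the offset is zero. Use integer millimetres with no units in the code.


cube([5820, 189, 2260]);
translate([0, 2301, 0]) cube([5820, 189, 2260]);
translate([0, 189, 0]) cube([189, 2112, 2260]);
translate([5631, 189, 0]) cube([189, 2112, 2260]);


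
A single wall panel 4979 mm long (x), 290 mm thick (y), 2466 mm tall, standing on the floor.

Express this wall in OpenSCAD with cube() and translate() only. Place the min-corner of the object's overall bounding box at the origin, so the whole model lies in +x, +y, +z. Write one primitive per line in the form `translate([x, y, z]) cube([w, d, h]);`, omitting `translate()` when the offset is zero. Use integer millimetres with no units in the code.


cube([4979, 290, 2466]);


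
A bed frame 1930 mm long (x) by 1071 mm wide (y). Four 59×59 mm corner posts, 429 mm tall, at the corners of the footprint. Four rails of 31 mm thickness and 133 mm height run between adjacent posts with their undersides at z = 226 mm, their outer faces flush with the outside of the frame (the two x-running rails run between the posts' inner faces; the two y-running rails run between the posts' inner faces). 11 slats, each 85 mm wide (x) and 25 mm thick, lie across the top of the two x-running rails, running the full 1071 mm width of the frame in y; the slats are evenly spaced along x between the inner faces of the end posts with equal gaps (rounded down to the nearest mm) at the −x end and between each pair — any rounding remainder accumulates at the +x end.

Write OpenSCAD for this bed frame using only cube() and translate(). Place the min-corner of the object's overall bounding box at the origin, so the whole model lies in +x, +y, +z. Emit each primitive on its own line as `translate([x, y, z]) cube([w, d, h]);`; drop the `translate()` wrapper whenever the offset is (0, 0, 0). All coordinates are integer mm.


cube([59, 59, 429]);
translate([0, 1012, 0]) cube([59, 59, 429]);
translate([1871, 0, 0]) cube([59, 59, 429]);
translate([1871, 1012, 0]) cube([59, 59, 429]);
translate([59, 0, 226]) cube([1812, 31, 133]);
translate([59, 1040, 226]) cube([1812, 31, 133]);
translate([0, 59, 226]) cube([31, 953, 133]);
translate([1899, 59, 226]) cube([31, 953, 133]);
translate([132, 0, 359]) cube([85, 1071, 25]);
translate([290, 0, 359]) cube([85, 1071, 25]);
translate([448, 0, 359]) cube([85, 1071, 25]);
translate([606, 0, 359]) cube([85, 1071, 25]);
translate([764, 0, 359]) cube([85, 1071, 25]);
translate([922, 0, 359]) cube([85, 1071, 25]);
translate([1080, 0, 359]) cube([85, 1071, 25]);
translate([1238, 0, 359]) cube([85, 1071, 25]);
translate([1396, 0, 359]) cube([85, 1071, 25]);
translate([1554, 0, 359]) cube([85, 1071, 25]);
translate([1712, 0, 359]) cube([85, 1071, 25]);


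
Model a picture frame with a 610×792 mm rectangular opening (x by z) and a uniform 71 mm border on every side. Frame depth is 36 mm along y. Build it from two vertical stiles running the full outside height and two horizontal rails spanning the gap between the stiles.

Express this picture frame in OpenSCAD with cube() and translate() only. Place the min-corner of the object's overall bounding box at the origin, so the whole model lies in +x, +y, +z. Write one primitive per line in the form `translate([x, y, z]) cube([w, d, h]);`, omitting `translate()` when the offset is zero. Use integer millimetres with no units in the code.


cube([71, 36, 934]);
translate([681, 0, 0]) cube([71, 36, 934]);
translate([71, 0, 0]) cube([610, 36, 71]);
translate([71, 0, 863]) cube([610, 36, 71]);


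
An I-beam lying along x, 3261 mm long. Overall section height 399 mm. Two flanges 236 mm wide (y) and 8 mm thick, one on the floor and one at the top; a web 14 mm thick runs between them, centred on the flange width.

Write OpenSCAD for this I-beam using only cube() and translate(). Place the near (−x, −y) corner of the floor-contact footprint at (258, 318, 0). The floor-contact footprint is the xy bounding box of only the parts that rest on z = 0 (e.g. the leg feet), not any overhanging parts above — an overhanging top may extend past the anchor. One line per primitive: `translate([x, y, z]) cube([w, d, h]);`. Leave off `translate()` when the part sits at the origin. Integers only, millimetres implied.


translate([258, 318, 0]) cube([3261, 236, 8]);
translate([258, 429, 8]) cube([3261, 14, 383]);
translate([258, 318, 391]) cube([3261, 236, 8]);


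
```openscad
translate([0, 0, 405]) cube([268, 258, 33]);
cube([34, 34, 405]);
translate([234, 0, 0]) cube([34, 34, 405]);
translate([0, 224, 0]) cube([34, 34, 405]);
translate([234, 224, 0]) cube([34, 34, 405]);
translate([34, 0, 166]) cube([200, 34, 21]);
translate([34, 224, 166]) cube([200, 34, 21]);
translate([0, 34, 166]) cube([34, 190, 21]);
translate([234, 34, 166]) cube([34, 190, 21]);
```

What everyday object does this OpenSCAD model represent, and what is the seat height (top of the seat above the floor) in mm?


A stool. The seat height is 438 mm.

A 268×258×33 slab at z = 405 on four corner posts — a stool. The seat top is 405 + 33 = 438 mm.


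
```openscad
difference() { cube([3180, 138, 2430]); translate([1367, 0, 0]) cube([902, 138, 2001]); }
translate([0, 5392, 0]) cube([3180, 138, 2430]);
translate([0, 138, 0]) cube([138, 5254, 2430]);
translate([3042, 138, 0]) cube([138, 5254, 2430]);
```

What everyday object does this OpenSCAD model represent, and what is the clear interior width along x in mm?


A single room. The interior width is 2904 mm.

Four walls enclosing a rectangle with a door in the front wall — a room. Outside width 3180 minus two 138 mm walls gives 2904 mm.


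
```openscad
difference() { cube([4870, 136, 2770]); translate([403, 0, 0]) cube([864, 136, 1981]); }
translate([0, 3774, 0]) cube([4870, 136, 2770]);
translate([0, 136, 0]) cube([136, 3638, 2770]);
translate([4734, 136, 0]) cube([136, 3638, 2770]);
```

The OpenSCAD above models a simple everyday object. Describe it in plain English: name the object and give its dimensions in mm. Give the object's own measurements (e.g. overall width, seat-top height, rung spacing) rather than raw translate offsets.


A single room: four walls, each 2770 mm tall and 136 mm thick, enclosing an outside footprint 4870×3910 mm (x × y), no floor or roof. The front and back walls (−y and +y sides) run the full x-width; the side walls fit between their inner faces. A door opening 864 mm wide and 1981 mm tall is cut through the front wall from the floor up, its −x edge 403 mm from the wall's −x end.
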